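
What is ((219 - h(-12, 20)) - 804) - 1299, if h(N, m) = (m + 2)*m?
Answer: -2324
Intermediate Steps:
h(N, m) = m*(2 + m) (h(N, m) = (2 + m)*m = m*(2 + m))
((219 - h(-12, 20)) - 804) - 1299 = ((219 - 20*(2 + 20)) - 804) - 1299 = ((219 - 20*22) - 804) - 1299 = ((219 - 1*440) - 804) - 1299 = ((219 - 440) - 804) - 1299 = (-221 - 804) - 1299 = -1025 - 1299 = -2324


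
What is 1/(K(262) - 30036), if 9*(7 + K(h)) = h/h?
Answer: -9/270386 ≈ -3.3286e-5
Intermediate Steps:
K(h) = -62/9 (K(h) = -7 + (h/h)/9 = -7 + (⅑)*1 = -7 + ⅑ = -62/9)
1/(K(262) - 30036) = 1/(-62/9 - 30036) = 1/(-270386/9) = -9/270386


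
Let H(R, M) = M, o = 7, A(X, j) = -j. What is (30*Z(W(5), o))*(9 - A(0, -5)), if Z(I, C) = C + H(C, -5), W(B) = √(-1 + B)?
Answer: 240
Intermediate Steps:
Z(I, C) = -5 + C (Z(I, C) = C - 5 = -5 + C)
(30*Z(W(5), o))*(9 - A(0, -5)) = (30*(-5 + 7))*(9 - (-1)*(-5)) = (30*2)*(9 - 1*5) = 60*(9 - 5) = 60*4 = 240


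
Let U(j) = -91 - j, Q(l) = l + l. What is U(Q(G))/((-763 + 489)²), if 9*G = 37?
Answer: -893/675684 ≈ -0.0013216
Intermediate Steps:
G = 37/9 (G = (⅑)*37 = 37/9 ≈ 4.1111)
Q(l) = 2*l
U(Q(G))/((-763 + 489)²) = (-91 - 2*37/9)/((-763 + 489)²) = (-91 - 1*74/9)/((-274)²) = (-91 - 74/9)/75076 = -893/9*1/75076 = -893/675684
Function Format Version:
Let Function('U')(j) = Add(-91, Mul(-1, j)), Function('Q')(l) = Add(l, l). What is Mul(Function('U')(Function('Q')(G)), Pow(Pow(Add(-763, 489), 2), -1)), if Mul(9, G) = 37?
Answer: Rational(-893, 675684) ≈ -0.0013216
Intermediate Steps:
G = Rational(37, 9) (G = Mul(Rational(1, 9), 37) = Rational(37, 9) ≈ 4.1111)
Function('Q')(l) = Mul(2, l)
Mul(Function('U')(Function('Q')(G)), Pow(Pow(Add(-763, 489), 2), -1)) = Mul(Add(-91, Mul(-1, Mul(2, Rational(37, 9)))), Pow(Pow(Add(-763, 489), 2), -1)) = Mul(Add(-91, Mul(-1, Rational(74, 9))), Pow(Pow(-274, 2), -1)) = Mul(Add(-91, Rational(-74, 9)), Pow(75076, -1)) = Mul(Rational(-893, 9), Rational(1, 75076)) = Rational(-893, 675684)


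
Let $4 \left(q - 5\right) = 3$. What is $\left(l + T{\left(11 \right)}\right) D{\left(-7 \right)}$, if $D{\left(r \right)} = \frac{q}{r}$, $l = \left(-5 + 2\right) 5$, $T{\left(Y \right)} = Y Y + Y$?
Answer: $- \frac{2691}{28} \approx -96.107$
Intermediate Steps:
$q = \frac{23}{4}$ ($q = 5 + \frac{1}{4} \cdot 3 = 5 + \frac{3}{4} = \frac{23}{4} \approx 5.75$)
$T{\left(Y \right)} = Y + Y^{2}$ ($T{\left(Y \right)} = Y^{2} + Y = Y + Y^{2}$)
$l = -15$ ($l = \left(-3\right) 5 = -15$)
$D{\left(r \right)} = \frac{23}{4 r}$
$\left(l + T{\left(11 \right)}\right) D{\left(-7 \right)} = \left(-15 + 11 \left(1 + 11\right)\right) \frac{23}{4 \left(-7\right)} = \left(-15 + 11 \cdot 12\right) \frac{23}{4} \left(- \frac{1}{7}\right) = \left(-15 + 132\right) \left(- \frac{23}{28}\right) = 117 \left(- \frac{23}{28}\right) = - \frac{2691}{28}$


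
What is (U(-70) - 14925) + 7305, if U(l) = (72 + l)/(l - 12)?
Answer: -312421/41 ≈ -7620.0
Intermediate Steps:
U(l) = (72 + l)/(-12 + l)
(U(-70) - 14925) + 7305 = ((72 - 70)/(-12 - 70) - 14925) + 7305 = (2/(-82) - 14925) + 7305 = (-1/82*2 - 14925) + 7305 = (-1/41 - 14925) + 7305 = -611926/41 + 7305 = -312421/41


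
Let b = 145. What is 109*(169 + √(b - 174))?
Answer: 18421 + 109*I*√29 ≈ 18421.0 + 586.98*I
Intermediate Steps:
109*(169 + √(b - 174)) = 109*(169 + √(145 - 174)) = 109*(169 + √(-29)) = 109*(169 + I*√29) = 18421 + 109*I*√29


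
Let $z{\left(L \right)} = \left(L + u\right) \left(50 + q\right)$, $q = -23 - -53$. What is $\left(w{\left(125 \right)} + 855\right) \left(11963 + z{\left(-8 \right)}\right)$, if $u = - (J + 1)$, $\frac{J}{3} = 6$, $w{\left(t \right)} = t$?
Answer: $9606940$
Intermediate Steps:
$J = 18$ ($J = 3 \cdot 6 = 18$)
$u = -19$ ($u = - (18 + 1) = \left(-1\right) 19 = -19$)
$q = 30$ ($q = -23 + 53 = 30$)
$z{\left(L \right)} = -1520 + 80 L$ ($z{\left(L \right)} = \left(L - 19\right) \left(50 + 30\right) = \left(-19 + L\right) 80 = -1520 + 80 L$)
$\left(w{\left(125 \right)} + 855\right) \left(11963 + z{\left(-8 \right)}\right) = \left(125 + 855\right) \left(11963 + \left(-1520 + 80 \left(-8\right)\right)\right) = 980 \left(11963 - 2160\right) = 980 \cdot 9803 = 9606940$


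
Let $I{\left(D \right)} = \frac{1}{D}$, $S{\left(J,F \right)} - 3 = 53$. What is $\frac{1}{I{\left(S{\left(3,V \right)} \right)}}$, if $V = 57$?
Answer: $56$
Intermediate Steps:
$S{\left(J,F \right)} = 56$ ($S{\left(J,F \right)} = 3 + 53 = 56$)
$\frac{1}{I{\left(S{\left(3,V \right)} \right)}} = \frac{1}{\frac{1}{56}} = 56$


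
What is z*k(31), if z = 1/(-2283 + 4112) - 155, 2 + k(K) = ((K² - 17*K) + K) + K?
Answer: -140046036/1829 ≈ -76570.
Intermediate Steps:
k(K) = -2 + K² - 15*K (k(K) = -2 + (((K² - 17*K) + K) + K) = -2 + ((K² - 16*K) + K) = -2 + (K² - 15*K) = -2 + K² - 15*K)
z = -283494/1829 (z = 1/1829 - 155 = -283494/1829 ≈ -155.00)
z*k(31) = -283494*(-2 + 31² - 15*31)/1829 = -283494*(-2 + 961 - 465)/1829 = -283494/1829*494 = -140046036/1829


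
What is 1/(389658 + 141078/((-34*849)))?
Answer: 4811/1874621125 ≈ 2.5664e-6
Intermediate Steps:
1/(389658 + 141078/((-34*849))) = 1/(389658 + 141078/(-28866)) = 1/(389658 + 141078*(-1/28866)) = 1/(389658 - 23513/4811) = 1/(1874621125/4811) = 4811/1874621125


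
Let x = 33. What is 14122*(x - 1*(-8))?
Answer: 579002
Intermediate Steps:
14122*(x - 1*(-8)) = 14122*(33 - 1*(-8)) = 14122*(33 + 8) = 14122*41 = 579002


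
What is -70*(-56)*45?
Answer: 176400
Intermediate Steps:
-70*(-56)*45 = 3920*45 = 176400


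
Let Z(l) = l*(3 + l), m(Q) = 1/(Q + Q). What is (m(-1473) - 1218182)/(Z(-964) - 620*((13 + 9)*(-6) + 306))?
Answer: -3588764173/2411371704 ≈ -1.4883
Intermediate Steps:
m(Q) = 1/(2*Q)
(m(-1473) - 1218182)/(Z(-964) - 620*((13 + 9)*(-6) + 306)) = ((½)/(-1473) - 1218182)/(-964*(3 - 964) - 620*((13 + 9)*(-6) + 306)) = ((½)*(-1/1473) - 1218182)/(-964*(-961) - 620*(22*(-6) + 306)) = (-1/2946 - 1218182)/(926404 - 620*(-132 + 306)) = -3588764173/(2946*(926404 - 620*174)) = -3588764173/(2946*(926404 - 107880)) = -3588764173/2946/818524 = -3588764173/2946*1/818524 = -3588764173/2411371704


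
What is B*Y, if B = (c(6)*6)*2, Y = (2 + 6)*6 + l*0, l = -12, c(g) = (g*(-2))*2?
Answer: -13824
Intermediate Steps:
c(g) = -4*g (c(g) = -2*g*2 = -4*g)
Y = 48 (Y = (2 + 6)*6 - 12*0 = 8*6 + 0 = 48 + 0 = 48)
B = -288 (B = (-4*6*6)*2 = -24*6*2 = -144*2 = -288)
B*Y = -288*48 = -13824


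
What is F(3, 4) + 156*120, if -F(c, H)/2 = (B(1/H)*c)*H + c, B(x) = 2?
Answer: 18666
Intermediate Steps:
F(c, H) = -2*c - 4*H*c (F(c, H) = -2*((2*c)*H + c) = -2*(2*H*c + c) = -2*(c + 2*H*c) = -2*c - 4*H*c)
F(3, 4) + 156*120 = -2*3*(1 + 2*4) + 156*120 = -2*3*(1 + 8) + 18720 = -2*3*9 + 18720 = -54 + 18720 = 18666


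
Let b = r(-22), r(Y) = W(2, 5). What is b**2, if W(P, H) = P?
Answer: 4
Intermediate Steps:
r(Y) = 2
b = 2
b**2 = 2**2 = 4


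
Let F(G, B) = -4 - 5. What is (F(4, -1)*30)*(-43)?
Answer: 11610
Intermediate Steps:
F(G, B) = -9
(F(4, -1)*30)*(-43) = -9*30*(-43) = -270*(-43) = 11610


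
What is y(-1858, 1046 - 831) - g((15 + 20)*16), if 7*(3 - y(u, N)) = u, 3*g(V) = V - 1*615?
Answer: 6022/21 ≈ 286.76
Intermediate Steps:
g(V) = -205 + V/3 (g(V) = (V - 1*615)/3 = (V - 615)/3 = (-615 + V)/3 = -205 + V/3)
y(u, N) = 3 - u/7
y(-1858, 1046 - 831) - g((15 + 20)*16) = (3 - ⅐*(-1858)) - (-205 + ((15 + 20)*16)/3) = (3 + 1858/7) - (-205 + (35*16)/3) = 1879/7 - (-205 + (⅓)*560) = 1879/7 - (-205 + 560/3) = 1879/7 - 1*(-55/3) = 1879/7 + 55/3 = 6022/21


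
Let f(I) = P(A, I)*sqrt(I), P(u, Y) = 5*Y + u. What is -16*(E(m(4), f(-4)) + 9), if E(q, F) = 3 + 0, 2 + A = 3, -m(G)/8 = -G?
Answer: -192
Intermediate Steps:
m(G) = 8*G (m(G) = -(-8)*G = 8*G)
A = 1 (A = -2 + 3 = 1)
P(u, Y) = u + 5*Y
f(I) = sqrt(I)*(1 + 5*I) (f(I) = (1 + 5*I)*sqrt(I) = sqrt(I)*(1 + 5*I))
E(q, F) = 3
-16*(E(m(4), f(-4)) + 9) = -16*(3 + 9) = -16*12 = -192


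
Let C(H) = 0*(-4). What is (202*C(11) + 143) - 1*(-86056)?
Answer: 86199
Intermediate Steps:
C(H) = 0
(202*C(11) + 143) - 1*(-86056) = (202*0 + 143) - 1*(-86056) = (0 + 143) + 86056 = 143 + 86056 = 86199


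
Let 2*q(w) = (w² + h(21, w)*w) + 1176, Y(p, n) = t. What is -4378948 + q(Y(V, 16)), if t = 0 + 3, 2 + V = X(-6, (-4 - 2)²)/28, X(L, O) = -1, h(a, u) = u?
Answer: -4378351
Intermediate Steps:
V = -57/28 (V = -2 - 1/28 = -57/28 ≈ -2.0357)
t = 3
Y(p, n) = 3
q(w) = 588 + w² (q(w) = ((w² + w*w) + 1176)/2 = ((w² + w²) + 1176)/2 = (2*w² + 1176)/2 = (1176 + 2*w²)/2 = 588 + w²)
-4378948 + q(Y(V, 16)) = -4378948 + (588 + 3²) = -4378948 + (588 + 9) = -4378948 + 597 = -4378351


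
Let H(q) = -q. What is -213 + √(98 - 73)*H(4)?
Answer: -233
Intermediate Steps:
-213 + √(98 - 73)*H(4) = -213 + √(98 - 73)*(-1*4) = -213 + √25*(-4) = -213 + 5*(-4) = -213 - 20 = -233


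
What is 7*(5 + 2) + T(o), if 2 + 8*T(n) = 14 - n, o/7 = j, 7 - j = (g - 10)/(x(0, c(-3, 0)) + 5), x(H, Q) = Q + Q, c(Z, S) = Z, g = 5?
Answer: 195/4 ≈ 48.750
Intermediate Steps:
x(H, Q) = 2*Q
j = 2 (j = 7 - (5 - 10)/(2*(-3) + 5) = 7 - (-5)/(-6 + 5) = 7 - (-5)/(-1) = 7 - (-5)*(-1) = 7 - 1*5 = 7 - 5 = 2)
o = 14 (o = 7*2 = 14)
T(n) = 3/2 - n/8 (T(n) = -¼ + (14 - n)/8 = -¼ + (7/4 - n/8) = 3/2 - n/8)
7*(5 + 2) + T(o) = 7*(5 + 2) + (3/2 - ⅛*14) = 7*7 + (3/2 - 7/4) = 49 - ¼ = 195/4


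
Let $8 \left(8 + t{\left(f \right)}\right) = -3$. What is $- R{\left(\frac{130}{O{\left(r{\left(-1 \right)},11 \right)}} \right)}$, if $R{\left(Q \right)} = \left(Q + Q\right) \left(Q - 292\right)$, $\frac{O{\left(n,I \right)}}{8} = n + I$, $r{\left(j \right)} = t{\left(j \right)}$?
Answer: $\frac{1560520}{441} \approx 3538.6$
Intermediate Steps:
$t{\left(f \right)} = - \frac{67}{8}$ ($t{\left(f \right)} = -8 + \frac{1}{8} \left(-3\right) = -8 - \frac{3}{8} = - \frac{67}{8}$)
$r{\left(j \right)} = - \frac{67}{8}$
$O{\left(n,I \right)} = 8 I + 8 n$ ($O{\left(n,I \right)} = 8 \left(n + I\right) = 8 \left(I + n\right) = 8 I + 8 n$)
$R{\left(Q \right)} = 2 Q \left(-292 + Q\right)$
$- R{\left(\frac{130}{O{\left(r{\left(-1 \right)},11 \right)}} \right)} = - 2 \frac{130}{8 \cdot 11 + 8 \left(- \frac{67}{8}\right)} \left(-292 + \frac{130}{8 \cdot 11 + 8 \left(- \frac{67}{8}\right)}\right) = - 2 \frac{130}{88 - 67} \left(-292 + \frac{130}{88 - 67}\right) = - 2 \cdot \frac{130}{21} \left(-292 + \frac{130}{21}\right) = - 2 \cdot 130 \cdot \frac{1}{21} \left(-292 + 130 \cdot \frac{1}{21}\right) = - \frac{2 \cdot 130 \left(-292 + \frac{130}{21}\right)}{21} = - \frac{2 \cdot 130 \left(-6002\right)}{21 \cdot 21} = \left(-1\right) \left(- \frac{1560520}{441}\right) = \frac{1560520}{441}$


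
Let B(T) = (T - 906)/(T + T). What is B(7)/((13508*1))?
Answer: -899/189112 ≈ -0.0047538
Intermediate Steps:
B(T) = (-906 + T)/(2*T) (B(T) = (-906 + T)/((2*T)) = (-906 + T)*(1/(2*T)) = (-906 + T)/(2*T))
B(7)/((13508*1)) = ((1/2)*(-906 + 7)/7)/((13508*1)) = ((1/2)*(1/7)*(-899))/13508 = -899/14*1/13508 = -899/189112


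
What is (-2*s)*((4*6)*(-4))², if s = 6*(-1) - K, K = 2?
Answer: 147456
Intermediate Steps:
s = -8 (s = 6*(-1) - 1*2 = -6 - 2 = -8)
(-2*s)*((4*6)*(-4))² = (-2*(-8))*((4*6)*(-4))² = 16*(24*(-4))² = 16*(-96)² = 16*9216 = 147456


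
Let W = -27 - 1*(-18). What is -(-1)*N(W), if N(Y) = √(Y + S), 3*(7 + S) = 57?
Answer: √3 ≈ 1.7320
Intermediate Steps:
S = 12 (S = -7 + (⅓)*57 = -7 + 19 = 12)
W = -9 (W = -27 + 18 = -9)
N(Y) = √(12 + Y) (N(Y) = √(Y + 12) = √(12 + Y))
-(-1)*N(W) = -(-1)*√(12 - 9) = -(-1)*√3 = √3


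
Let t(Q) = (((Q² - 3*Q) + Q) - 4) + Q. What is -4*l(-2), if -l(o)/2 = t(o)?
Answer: 16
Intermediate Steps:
t(Q) = -4 + Q² - Q (t(Q) = ((Q² - 2*Q) - 4) + Q = (-4 + Q² - 2*Q) + Q = -4 + Q² - Q)
l(o) = 8 - 2*o² + 2*o (l(o) = -2*(-4 + o² - o) = 8 - 2*o² + 2*o)
-4*l(-2) = -4*(8 - 2*(-2)² + 2*(-2)) = -4*(8 - 2*4 - 4) = -4*(8 - 8 - 4) = -4*(-4) = 16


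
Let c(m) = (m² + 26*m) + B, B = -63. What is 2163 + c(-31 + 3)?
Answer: 2156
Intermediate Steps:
c(m) = -63 + m² + 26*m (c(m) = (m² + 26*m) - 63 = -63 + m² + 26*m)
2163 + c(-31 + 3) = 2163 + (-63 + (-31 + 3)² + 26*(-31 + 3)) = 2163 + (-63 + (-28)² + 26*(-28)) = 2163 + (-63 + 784 - 728) = 2163 - 7 = 2156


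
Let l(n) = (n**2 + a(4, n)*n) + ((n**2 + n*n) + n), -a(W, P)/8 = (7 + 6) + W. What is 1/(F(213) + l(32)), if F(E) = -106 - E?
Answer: -1/1567 ≈ -0.00063816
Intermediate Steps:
a(W, P) = -104 - 8*W (a(W, P) = -8*((7 + 6) + W) = -8*(13 + W) = -104 - 8*W)
l(n) = -135*n + 3*n**2 (l(n) = (n**2 + (-104 - 8*4)*n) + ((n**2 + n*n) + n) = (n**2 + (-104 - 32)*n) + ((n**2 + n**2) + n) = (n**2 - 136*n) + (2*n**2 + n) = (n**2 - 136*n) + (n + 2*n**2) = -135*n + 3*n**2)
1/(F(213) + l(32)) = 1/((-106 - 1*213) + 3*32*(-45 + 32)) = 1/((-106 - 213) + 3*32*(-13)) = 1/(-319 - 1248) = 1/(-1567) = -1/1567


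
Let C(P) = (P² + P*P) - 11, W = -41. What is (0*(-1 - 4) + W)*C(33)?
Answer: -88847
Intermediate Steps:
C(P) = -11 + 2*P² (C(P) = (P² + P²) - 11 = 2*P² - 11 = -11 + 2*P²)
(0*(-1 - 4) + W)*C(33) = (0*(-1 - 4) - 41)*(-11 + 2*33²) = (0*(-5) - 41)*(-11 + 2*1089) = (0 - 41)*(-11 + 2178) = -41*2167 = -88847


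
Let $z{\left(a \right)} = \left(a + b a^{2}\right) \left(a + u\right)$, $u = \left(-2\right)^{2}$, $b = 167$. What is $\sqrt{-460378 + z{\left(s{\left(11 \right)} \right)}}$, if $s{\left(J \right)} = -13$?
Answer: $2 i \sqrt{178567} \approx 845.14 i$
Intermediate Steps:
$u = 4$
$z{\left(a \right)} = \left(4 + a\right) \left(a + 167 a^{2}\right)$ ($z{\left(a \right)} = \left(a + 167 a^{2}\right) \left(a + 4\right) = \left(a + 167 a^{2}\right) \left(4 + a\right) = \left(4 + a\right) \left(a + 167 a^{2}\right)$)
$\sqrt{-460378 + z{\left(s{\left(11 \right)} \right)}} = \sqrt{-460378 - 13 \left(4 + 167 \left(-13\right)^{2} + 669 \left(-13\right)\right)} = \sqrt{-460378 - 13 \left(4 + 167 \cdot 169 - 8697\right)} = \sqrt{-460378 - 13 \left(4 + 28223 - 8697\right)} = \sqrt{-460378 - 253890} = \sqrt{-714268} = 2 i \sqrt{178567}$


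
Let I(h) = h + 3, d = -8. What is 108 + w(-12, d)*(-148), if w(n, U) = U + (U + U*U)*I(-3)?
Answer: 1292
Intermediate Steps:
I(h) = 3 + h
w(n, U) = U (w(n, U) = U + (U + U*U)*(3 - 3) = U + (U + U²)*0 = U + 0 = U)
108 + w(-12, d)*(-148) = 108 - 8*(-148) = 108 + 1184 = 1292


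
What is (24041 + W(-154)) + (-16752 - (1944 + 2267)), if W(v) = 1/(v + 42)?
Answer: 344735/112 ≈ 3078.0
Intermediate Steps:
W(v) = 1/(42 + v)
(24041 + W(-154)) + (-16752 - (1944 + 2267)) = (24041 + 1/(42 - 154)) + (-16752 - (1944 + 2267)) = (24041 + 1/(-112)) + (-16752 - 1*4211) = (24041 - 1/112) + (-16752 - 4211) = 2692591/112 - 20963 = 344735/112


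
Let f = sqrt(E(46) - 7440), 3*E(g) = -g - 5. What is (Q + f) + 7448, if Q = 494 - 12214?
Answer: -4272 + I*sqrt(7457) ≈ -4272.0 + 86.354*I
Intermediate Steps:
E(g) = -5/3 - g/3 (E(g) = (-g - 5)/3 = (-5 - g)/3 = -5/3 - g/3)
f = I*sqrt(7457) (f = sqrt((-5/3 - 1/3*46) - 7440) = sqrt((-5/3 - 46/3) - 7440) = sqrt(-17 - 7440) = sqrt(-7457) = I*sqrt(7457) ≈ 86.354*I)
Q = -11720
(Q + f) + 7448 = (-11720 + I*sqrt(7457)) + 7448 = -4272 + I*sqrt(7457)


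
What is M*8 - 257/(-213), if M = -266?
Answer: -453007/213 ≈ -2126.8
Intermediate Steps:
M*8 - 257/(-213) = -266*8 - 257/(-213) = -2128 - 257*(-1/213) = -2128 + 257/213 = -453007/213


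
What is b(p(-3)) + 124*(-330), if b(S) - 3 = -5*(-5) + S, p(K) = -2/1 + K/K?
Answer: -40893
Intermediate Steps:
p(K) = -1 (p(K) = -2*1 + 1 = -2 + 1 = -1)
b(S) = 28 + S (b(S) = 3 + (-5*(-5) + S) = 3 + (25 + S) = 28 + S)
b(p(-3)) + 124*(-330) = (28 - 1) + 124*(-330) = 27 - 40920 = -40893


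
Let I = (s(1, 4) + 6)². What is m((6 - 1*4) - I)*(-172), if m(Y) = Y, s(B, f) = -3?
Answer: 1204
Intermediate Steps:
I = 9 (I = (-3 + 6)² = 3² = 9)
m((6 - 1*4) - I)*(-172) = ((6 - 1*4) - 1*9)*(-172) = ((6 - 4) - 9)*(-172) = (2 - 9)*(-172) = -7*(-172) = 1204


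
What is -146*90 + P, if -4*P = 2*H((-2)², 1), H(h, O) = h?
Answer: -13142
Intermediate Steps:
P = -2 (P = -(-2)²/2 = -4/2 = -¼*8 = -2)
-146*90 + P = -146*90 - 2 = -13140 - 2 = -13142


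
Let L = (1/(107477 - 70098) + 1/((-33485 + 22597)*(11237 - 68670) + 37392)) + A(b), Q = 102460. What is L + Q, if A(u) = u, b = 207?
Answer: 2399905455184890803/23375626584584 ≈ 1.0267e+5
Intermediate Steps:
L = 4838755328414163/23375626584584 (L = (1/(107477 - 70098) + 1/((-33485 + 22597)*(11237 - 68670) + 37392)) + 207 = (1/37379 + 1/(-10888*(-57433) + 37392)) + 207 = (1/37379 + 1/(625330504 + 37392)) + 207 = (1/37379 + 1/625367896) + 207 = 625405275/23375626584584 + 207 = 4838755328414163/23375626584584 ≈ 207.00)
L + Q = 4838755328414163/23375626584584 + 102460 = 2399905455184890803/23375626584584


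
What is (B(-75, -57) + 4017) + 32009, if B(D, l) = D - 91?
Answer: 35860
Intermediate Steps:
B(D, l) = -91 + D
(B(-75, -57) + 4017) + 32009 = ((-91 - 75) + 4017) + 32009 = (-166 + 4017) + 32009 = 3851 + 32009 = 35860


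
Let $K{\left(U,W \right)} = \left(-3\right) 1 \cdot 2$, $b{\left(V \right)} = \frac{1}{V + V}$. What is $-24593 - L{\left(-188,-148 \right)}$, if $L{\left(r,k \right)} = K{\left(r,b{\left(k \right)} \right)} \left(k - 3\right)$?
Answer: $-25499$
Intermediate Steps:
$b{\left(V \right)} = \frac{1}{2 V}$
$K{\left(U,W \right)} = -6$ ($K{\left(U,W \right)} = \left(-3\right) 2 = -6$)
$L{\left(r,k \right)} = 18 - 6 k$ ($L{\left(r,k \right)} = - 6 \left(k - 3\right) = - 6 \left(-3 + k\right) = 18 - 6 k$)
$-24593 - L{\left(-188,-148 \right)} = -24593 - \left(18 - -888\right) = -24593 - \left(18 + 888\right) = -24593 - 906 = -25499$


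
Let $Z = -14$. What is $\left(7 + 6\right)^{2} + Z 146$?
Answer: $-1875$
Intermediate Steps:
$\left(7 + 6\right)^{2} + Z 146 = \left(7 + 6\right)^{2} - 2044 = 13^{2} - 2044 = 169 - 2044 = -1875$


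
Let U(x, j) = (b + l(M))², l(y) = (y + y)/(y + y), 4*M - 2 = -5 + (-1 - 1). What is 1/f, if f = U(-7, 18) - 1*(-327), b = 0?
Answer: 1/328 ≈ 0.0030488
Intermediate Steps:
M = -5/4 (M = ½ + (-5 + (-1 - 1))/4 = ½ + (-5 - 2)/4 = ½ + (¼)*(-7) = ½ - 7/4 = -5/4 ≈ -1.2500)
l(y) = 1 (l(y) = (2*y)/((2*y)) = (2*y)*(1/(2*y)) = 1)
U(x, j) = 1 (U(x, j) = (0 + 1)² = 1² = 1)
f = 328 (f = 1 - 1*(-327) = 1 + 327 = 328)
1/f = 1/328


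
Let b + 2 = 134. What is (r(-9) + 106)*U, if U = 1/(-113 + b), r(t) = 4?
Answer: 110/19 ≈ 5.7895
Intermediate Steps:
b = 132 (b = -2 + 134 = 132)
U = 1/19 (U = 1/(-113 + 132) = 1/19 ≈ 0.052632)
(r(-9) + 106)*U = (4 + 106)*(1/19) = 110*(1/19) = 110/19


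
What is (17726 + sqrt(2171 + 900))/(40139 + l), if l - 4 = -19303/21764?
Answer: 385788664/873652949 + 21764*sqrt(3071)/873652949 ≈ 0.44296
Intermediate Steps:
l = 67753/21764 (l = 4 - 19303/21764 = 67753/21764 ≈ 3.1131)
(17726 + sqrt(2171 + 900))/(40139 + l) = (17726 + sqrt(2171 + 900))/(40139 + 67753/21764) = (17726 + sqrt(3071))/(873652949/21764) = (17726 + sqrt(3071))*(21764/873652949) = 385788664/873652949 + 21764*sqrt(3071)/873652949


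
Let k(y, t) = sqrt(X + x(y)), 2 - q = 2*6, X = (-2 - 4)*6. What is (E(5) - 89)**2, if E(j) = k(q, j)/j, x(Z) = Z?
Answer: (445 - I*sqrt(46))**2/25 ≈ 7919.2 - 241.45*I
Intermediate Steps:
X = -36 (X = -6*6 = -36)
q = -10 (q = 2 - 2*6 = 2 - 1*12 = 2 - 12 = -10)
k(y, t) = sqrt(-36 + y)
E(j) = I*sqrt(46)/j (E(j) = sqrt(-36 - 10)/j = sqrt(-46)/j = (I*sqrt(46))/j = I*sqrt(46)/j)
(E(5) - 89)**2 = (I*sqrt(46)/5 - 89)**2 = (-89 + I*sqrt(46)/5)**2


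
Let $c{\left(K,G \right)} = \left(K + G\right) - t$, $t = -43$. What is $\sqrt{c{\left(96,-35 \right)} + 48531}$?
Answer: $\sqrt{48635} \approx 220.53$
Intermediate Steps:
$c{\left(K,G \right)} = 43 + G + K$ ($c{\left(K,G \right)} = \left(K + G\right) - -43 = \left(G + K\right) + 43 = 43 + G + K$)
$\sqrt{c{\left(96,-35 \right)} + 48531} = \sqrt{\left(43 - 35 + 96\right) + 48531} = \sqrt{104 + 48531} = \sqrt{48635}$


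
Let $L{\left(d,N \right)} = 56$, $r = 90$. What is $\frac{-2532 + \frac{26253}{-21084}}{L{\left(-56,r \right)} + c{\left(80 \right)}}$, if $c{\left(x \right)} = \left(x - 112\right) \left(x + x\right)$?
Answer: $\frac{5934549}{11863264} \approx 0.50025$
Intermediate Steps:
$c{\left(x \right)} = 2 x \left(-112 + x\right)$ ($c{\left(x \right)} = \left(-112 + x\right) 2 x = 2 x \left(-112 + x\right)$)
$\frac{-2532 + \frac{26253}{-21084}}{L{\left(-56,r \right)} + c{\left(80 \right)}} = \frac{-2532 + \frac{26253}{-21084}}{56 + 2 \cdot 80 \left(-112 + 80\right)} = \frac{-2532 + 26253 \left(- \frac{1}{21084}\right)}{56 + 2 \cdot 80 \left(-32\right)} = \frac{-2532 - \frac{8751}{7028}}{56 - 5120} = - \frac{17803647}{7028 \left(-5064\right)} = \left(- \frac{17803647}{7028}\right) \left(- \frac{1}{5064}\right) = \frac{5934549}{11863264}$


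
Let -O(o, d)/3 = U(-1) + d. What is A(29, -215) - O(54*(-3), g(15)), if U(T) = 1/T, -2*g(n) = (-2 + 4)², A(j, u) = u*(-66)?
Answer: 14181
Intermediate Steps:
A(j, u) = -66*u
g(n) = -2 (g(n) = -(-2 + 4)²/2 = -½*2² = -½*4 = -2)
U(T) = 1/T
O(o, d) = 3 - 3*d (O(o, d) = -3*(1/(-1) + d) = -3*(-1 + d) = 3 - 3*d)
A(29, -215) - O(54*(-3), g(15)) = -66*(-215) - (3 - 3*(-2)) = 14190 - (3 + 6) = 14190 - 1*9 = 14190 - 9 = 14181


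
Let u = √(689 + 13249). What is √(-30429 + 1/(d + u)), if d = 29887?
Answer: √(-909431522 - 30429*√13938)/√(29887 + √13938) ≈ 174.44*I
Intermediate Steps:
u = √13938 ≈ 118.06
√(-30429 + 1/(d + u)) = √(-30429 + 1/(29887 + √13938))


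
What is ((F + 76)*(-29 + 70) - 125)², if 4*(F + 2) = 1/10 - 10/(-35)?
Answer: 665247403129/78400 ≈ 8.4853e+6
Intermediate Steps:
F = -533/280 (F = -2 + (1/10 - 10/(-35))/4 = -2 + (1*(⅒) - 10*(-1/35))/4 = -2 + (⅒ + 2/7)/4 = -2 + (¼)*(27/70) = -2 + 27/280 = -533/280 ≈ -1.9036)
((F + 76)*(-29 + 70) - 125)² = ((-533/280 + 76)*(-29 + 70) - 125)² = ((20747/280)*41 - 125)² = (850627/280 - 125)² = (815627/280)² = 665247403129/78400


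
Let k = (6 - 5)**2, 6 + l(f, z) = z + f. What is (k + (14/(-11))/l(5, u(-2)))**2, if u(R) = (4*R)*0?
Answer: 625/121 ≈ 5.1653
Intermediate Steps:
u(R) = 0
l(f, z) = -6 + f + z (l(f, z) = -6 + (z + f) = -6 + (f + z) = -6 + f + z)
k = 1 (k = 1**2 = 1)
(k + (14/(-11))/l(5, u(-2)))**2 = (1 + (14/(-11))/(-6 + 5 + 0))**2 = (1 + (14*(-1/11))/(-1))**2 = (1 - 14/11*(-1))**2 = (1 + 14/11)**2 = (25/11)**2 = 625/121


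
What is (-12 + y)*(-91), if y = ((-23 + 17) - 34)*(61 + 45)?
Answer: 386932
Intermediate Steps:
y = -4240 (y = (-6 - 34)*106 = -40*106 = -4240)
(-12 + y)*(-91) = (-12 - 4240)*(-91) = -4252*(-91) = 386932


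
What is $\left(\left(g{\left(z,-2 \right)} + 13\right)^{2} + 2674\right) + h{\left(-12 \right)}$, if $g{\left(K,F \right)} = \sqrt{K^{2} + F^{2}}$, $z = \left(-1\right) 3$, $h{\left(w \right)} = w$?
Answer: $2844 + 26 \sqrt{13} \approx 2937.7$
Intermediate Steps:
$z = -3$
$g{\left(K,F \right)} = \sqrt{F^{2} + K^{2}}$
$\left(\left(g{\left(z,-2 \right)} + 13\right)^{2} + 2674\right) + h{\left(-12 \right)} = \left(\left(\sqrt{\left(-2\right)^{2} + \left(-3\right)^{2}} + 13\right)^{2} + 2674\right) - 12 = \left(\left(\sqrt{4 + 9} + 13\right)^{2} + 2674\right) - 12 = \left(\left(\sqrt{13} + 13\right)^{2} + 2674\right) - 12 = \left(\left(13 + \sqrt{13}\right)^{2} + 2674\right) - 12 = \left(2674 + \left(13 + \sqrt{13}\right)^{2}\right) - 12 = 2662 + \left(13 + \sqrt{13}\right)^{2}$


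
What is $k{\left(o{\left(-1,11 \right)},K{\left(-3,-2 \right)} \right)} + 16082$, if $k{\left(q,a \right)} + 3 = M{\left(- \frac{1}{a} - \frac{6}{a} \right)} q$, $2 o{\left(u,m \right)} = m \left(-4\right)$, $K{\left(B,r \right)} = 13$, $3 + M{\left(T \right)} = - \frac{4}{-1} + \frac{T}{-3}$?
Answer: $\frac{626069}{39} \approx 16053.0$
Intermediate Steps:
$M{\left(T \right)} = 1 - \frac{T}{3}$ ($M{\left(T \right)} = -3 + \left(- \frac{4}{-1} + \frac{T}{-3}\right) = -3 + \left(\left(-4\right) \left(-1\right) + T \left(- \frac{1}{3}\right)\right) = -3 - \left(-4 + \frac{T}{3}\right) = 1 - \frac{T}{3}$)
$o{\left(u,m \right)} = - 2 m$ ($o{\left(u,m \right)} = \frac{m \left(-4\right)}{2} = \frac{\left(-4\right) m}{2} = - 2 m$)
$k{\left(q,a \right)} = -3 + q \left(1 + \frac{7}{3 a}\right)$ ($k{\left(q,a \right)} = -3 + \left(1 - \frac{- \frac{1}{a} - \frac{6}{a}}{3}\right) q = -3 + \left(1 - \frac{\left(-7\right) \frac{1}{a}}{3}\right) q = -3 + \left(1 + \frac{7}{3 a}\right) q = -3 + q \left(1 + \frac{7}{3 a}\right)$)
$k{\left(o{\left(-1,11 \right)},K{\left(-3,-2 \right)} \right)} + 16082 = \left(-3 - 22 + \frac{7 \left(\left(-2\right) 11\right)}{3 \cdot 13}\right) + 16082 = \left(-3 - 22 + \frac{7}{3} \left(-22\right) \frac{1}{13}\right) + 16082 = \left(-3 - 22 - \frac{154}{39}\right) + 16082 = - \frac{1129}{39} + 16082 = \frac{626069}{39}$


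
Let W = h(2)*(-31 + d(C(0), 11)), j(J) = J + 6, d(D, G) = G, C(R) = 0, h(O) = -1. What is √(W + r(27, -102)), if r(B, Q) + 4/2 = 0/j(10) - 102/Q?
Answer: √19 ≈ 4.3589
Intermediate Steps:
j(J) = 6 + J
r(B, Q) = -2 - 102/Q (r(B, Q) = -2 + (0/(6 + 10) - 102/Q) = -2 + (0/16 - 102/Q) = -2 + (0*(1/16) - 102/Q) = -2 + (0 - 102/Q) = -2 - 102/Q)
W = 20 (W = -(-31 + 11) = -1*(-20) = 20)
√(W + r(27, -102)) = √(20 + (-2 - 102/(-102))) = √(20 + (-2 - 102*(-1/102))) = √(20 + (-2 + 1)) = √(20 - 1) = √19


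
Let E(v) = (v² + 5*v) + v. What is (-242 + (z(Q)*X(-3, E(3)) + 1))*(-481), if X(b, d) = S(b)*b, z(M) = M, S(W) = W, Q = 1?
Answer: 111592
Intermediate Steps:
E(v) = v² + 6*v
X(b, d) = b² (X(b, d) = b*b = b²)
(-242 + (z(Q)*X(-3, E(3)) + 1))*(-481) = (-242 + (1*(-3)² + 1))*(-481) = (-242 + (1*9 + 1))*(-481) = (-242 + (9 + 1))*(-481) = (-242 + 10)*(-481) = -232*(-481) = 111592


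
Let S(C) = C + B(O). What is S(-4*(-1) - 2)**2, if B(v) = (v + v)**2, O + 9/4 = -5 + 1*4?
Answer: 31329/16 ≈ 1958.1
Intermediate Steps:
O = -13/4 (O = -9/4 + (-5 + 1*4) = -9/4 + (-5 + 4) = -9/4 - 1 = -13/4 ≈ -3.2500)
B(v) = 4*v**2 (B(v) = (2*v)**2 = 4*v**2)
S(C) = 169/4 + C (S(C) = C + 4*(-13/4)**2 = C + 4*(169/16) = C + 169/4 = 169/4 + C)
S(-4*(-1) - 2)**2 = (169/4 + (-4*(-1) - 2))**2 = (169/4 + (4 - 2))**2 = (169/4 + 2)**2 = (177/4)**2 = 31329/16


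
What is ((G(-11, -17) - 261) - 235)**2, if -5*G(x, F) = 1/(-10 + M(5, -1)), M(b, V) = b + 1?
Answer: 98386561/400 ≈ 2.4597e+5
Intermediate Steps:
M(b, V) = 1 + b
G(x, F) = 1/20 (G(x, F) = -1/(5*(-10 + (1 + 5))) = -1/(5*(-10 + 6)) = -1/5/(-4) = -1/5*(-1/4) = 1/20)
((G(-11, -17) - 261) - 235)**2 = ((1/20 - 261) - 235)**2 = (-5219/20 - 235)**2 = (-9919/20)**2 = 98386561/400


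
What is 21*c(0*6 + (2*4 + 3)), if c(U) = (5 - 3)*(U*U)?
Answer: 5082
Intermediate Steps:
c(U) = 2*U²
21*c(0*6 + (2*4 + 3)) = 21*(2*(0*6 + (2*4 + 3))²) = 21*(2*(0 + (8 + 3))²) = 21*(2*(0 + 11)²) = 21*(2*11²) = 21*(2*121) = 21*242 = 5082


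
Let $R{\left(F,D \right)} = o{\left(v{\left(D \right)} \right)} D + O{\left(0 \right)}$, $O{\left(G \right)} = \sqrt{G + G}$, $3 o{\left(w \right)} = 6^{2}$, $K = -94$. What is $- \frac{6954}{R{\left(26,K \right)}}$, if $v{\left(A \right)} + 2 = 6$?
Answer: $\frac{1159}{188} \approx 6.1649$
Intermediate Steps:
$v{\left(A \right)} = 4$ ($v{\left(A \right)} = -2 + 6 = 4$)
$o{\left(w \right)} = 12$ ($o{\left(w \right)} = \frac{6^{2}}{3} = \frac{1}{3} \cdot 36 = 12$)
$O{\left(G \right)} = \sqrt{2} \sqrt{G}$ ($O{\left(G \right)} = \sqrt{2 G} = \sqrt{2} \sqrt{G}$)
$R{\left(F,D \right)} = 12 D$ ($R{\left(F,D \right)} = 12 D + \sqrt{2} \sqrt{0} = 12 D + \sqrt{2} \cdot 0 = 12 D + 0 = 12 D$)
$- \frac{6954}{R{\left(26,K \right)}} = - \frac{6954}{12 \left(-94\right)} = - \frac{6954}{-1128} = \left(-6954\right) \left(- \frac{1}{1128}\right) = \frac{1159}{188}$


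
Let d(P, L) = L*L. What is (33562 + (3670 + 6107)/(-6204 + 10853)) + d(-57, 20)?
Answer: 157899115/4649 ≈ 33964.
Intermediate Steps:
d(P, L) = L**2
(33562 + (3670 + 6107)/(-6204 + 10853)) + d(-57, 20) = (33562 + (3670 + 6107)/(-6204 + 10853)) + 20**2 = (33562 + 9777/4649) + 400 = 156039515/4649 + 400 = 157899115/4649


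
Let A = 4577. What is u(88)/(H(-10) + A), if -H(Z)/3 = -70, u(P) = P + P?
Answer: 176/4787 ≈ 0.036766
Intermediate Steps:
u(P) = 2*P
H(Z) = 210 (H(Z) = -3*(-70) = 210)
u(88)/(H(-10) + A) = (2*88)/(210 + 4577) = 176/4787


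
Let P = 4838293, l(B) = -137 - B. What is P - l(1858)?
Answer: 4840288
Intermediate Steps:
P - l(1858) = 4838293 - (-137 - 1*1858) = 4838293 - (-137 - 1858) = 4838293 - 1*(-1995) = 4838293 + 1995 = 4840288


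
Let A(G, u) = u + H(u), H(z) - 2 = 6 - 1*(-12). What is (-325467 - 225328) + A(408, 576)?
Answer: -550199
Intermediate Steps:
H(z) = 20 (H(z) = 2 + (6 - 1*(-12)) = 2 + (6 + 12) = 2 + 18 = 20)
A(G, u) = 20 + u (A(G, u) = u + 20 = 20 + u)
(-325467 - 225328) + A(408, 576) = (-325467 - 225328) + (20 + 576) = -550795 + 596 = -550199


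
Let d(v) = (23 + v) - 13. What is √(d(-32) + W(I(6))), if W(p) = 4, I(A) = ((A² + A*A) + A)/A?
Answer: 3*I*√2 ≈ 4.2426*I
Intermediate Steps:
d(v) = 10 + v
I(A) = (A + 2*A²)/A (I(A) = ((A² + A²) + A)/A = (2*A² + A)/A = (A + 2*A²)/A)
√(d(-32) + W(I(6))) = √((10 - 32) + 4) = √(-22 + 4) = √(-18) = 3*I*√2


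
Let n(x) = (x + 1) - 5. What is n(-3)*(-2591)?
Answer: 18137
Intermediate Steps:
n(x) = -4 + x (n(x) = (1 + x) - 5 = -4 + x)
n(-3)*(-2591) = (-4 - 3)*(-2591) = -7*(-2591) = 18137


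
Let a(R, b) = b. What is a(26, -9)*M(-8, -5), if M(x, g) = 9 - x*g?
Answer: 279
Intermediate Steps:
M(x, g) = 9 - g*x
a(26, -9)*M(-8, -5) = -9*(9 - 1*(-5)*(-8)) = -9*(9 - 40) = -9*(-31) = 279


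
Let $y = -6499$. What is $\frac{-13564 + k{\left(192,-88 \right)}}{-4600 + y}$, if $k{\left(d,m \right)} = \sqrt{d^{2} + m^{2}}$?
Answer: $\frac{13564}{11099} - \frac{8 \sqrt{697}}{11099} \approx 1.2031$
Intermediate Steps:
$\frac{-13564 + k{\left(192,-88 \right)}}{-4600 + y} = \frac{-13564 + \sqrt{192^{2} + \left(-88\right)^{2}}}{-4600 - 6499} = \frac{-13564 + \sqrt{36864 + 7744}}{-11099} = \left(-13564 + \sqrt{44608}\right) \left(- \frac{1}{11099}\right) = \left(-13564 + 8 \sqrt{697}\right) \left(- \frac{1}{11099}\right) = \frac{13564}{11099} - \frac{8 \sqrt{697}}{11099}$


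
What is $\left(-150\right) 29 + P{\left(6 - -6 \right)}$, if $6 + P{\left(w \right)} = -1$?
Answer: $-4357$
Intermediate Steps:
$P{\left(w \right)} = -7$ ($P{\left(w \right)} = -6 - 1 = -7$)
$\left(-150\right) 29 + P{\left(6 - -6 \right)} = \left(-150\right) 29 - 7 = -4350 - 7 = -4357$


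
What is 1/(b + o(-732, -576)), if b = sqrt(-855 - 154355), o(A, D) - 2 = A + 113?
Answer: -617/535899 - I*sqrt(155210)/535899 ≈ -0.0011513 - 0.00073515*I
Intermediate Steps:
o(A, D) = 115 + A (o(A, D) = 2 + (A + 113) = 2 + (113 + A) = 115 + A)
b = I*sqrt(155210) (b = sqrt(-155210) = I*sqrt(155210) ≈ 393.97*I)
1/(b + o(-732, -576)) = 1/(I*sqrt(155210) + (115 - 732)) = 1/(I*sqrt(155210) - 617) = 1/(-617 + I*sqrt(155210))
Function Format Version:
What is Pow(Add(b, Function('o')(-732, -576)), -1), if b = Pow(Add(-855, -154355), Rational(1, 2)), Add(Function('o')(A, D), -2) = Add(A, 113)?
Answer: Add(Rational(-617, 535899), Mul(Rational(-1, 535899), I, Pow(155210, Rational(1, 2)))) ≈ Add(-0.0011513, Mul(-0.00073515, I))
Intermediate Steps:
Function('o')(A, D) = Add(115, A) (Function('o')(A, D) = Add(2, Add(A, 113)) = Add(2, Add(113, A)) = Add(115, A))
b = Mul(I, Pow(155210, Rational(1, 2))) (b = Pow(-155210, Rational(1, 2)) = Mul(I, Pow(155210, Rational(1, 2))) ≈ Mul(393.97, I))
Pow(Add(b, Function('o')(-732, -576)), -1) = Pow(Add(Mul(I, Pow(155210, Rational(1, 2))), Add(115, -732)), -1) = Pow(Add(Mul(I, Pow(155210, Rational(1, 2))), -617), -1) = Pow(Add(-617, Mul(I, Pow(155210, Rational(1, 2)))), -1)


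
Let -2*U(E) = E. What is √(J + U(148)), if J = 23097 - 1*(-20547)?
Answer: √43570 ≈ 208.73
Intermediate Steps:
U(E) = -E/2
J = 43644 (J = 23097 + 20547 = 43644)
√(J + U(148)) = √(43644 - ½*148) = √(43644 - 74) = √43570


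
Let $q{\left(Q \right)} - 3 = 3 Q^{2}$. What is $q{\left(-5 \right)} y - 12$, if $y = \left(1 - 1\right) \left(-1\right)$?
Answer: $-12$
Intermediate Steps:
$q{\left(Q \right)} = 3 + 3 Q^{2}$
$y = 0$ ($y = 0 \left(-1\right) = 0$)
$q{\left(-5 \right)} y - 12 = \left(3 + 3 \left(-5\right)^{2}\right) 0 - 12 = \left(3 + 3 \cdot 25\right) 0 - 12 = \left(3 + 75\right) 0 - 12 = 78 \cdot 0 - 12 = 0 - 12 = -12$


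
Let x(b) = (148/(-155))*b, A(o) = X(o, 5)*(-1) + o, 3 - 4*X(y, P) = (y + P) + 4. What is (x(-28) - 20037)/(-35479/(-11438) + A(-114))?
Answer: 35475997858/244478245 ≈ 145.11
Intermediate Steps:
X(y, P) = -¼ - P/4 - y/4 (X(y, P) = ¾ - ((y + P) + 4)/4 = ¾ - ((P + y) + 4)/4 = ¾ - (4 + P + y)/4 = ¾ + (-1 - P/4 - y/4) = -¼ - P/4 - y/4)
A(o) = 3/2 + 5*o/4 (A(o) = (-¼ - ¼*5 - o/4)*(-1) + o = (-¼ - 5/4 - o/4)*(-1) + o = (-3/2 - o/4)*(-1) + o = (3/2 + o/4) + o = 3/2 + 5*o/4)
x(b) = -148*b/155 (x(b) = (148*(-1/155))*b = -148*b/155)
(x(-28) - 20037)/(-35479/(-11438) + A(-114)) = (-148/155*(-28) - 20037)/(-35479/(-11438) + (3/2 + (5/4)*(-114))) = (4144/155 - 20037)/(-35479*(-1/11438) + (3/2 - 285/2)) = -3101591/(155*(35479/11438 - 141)) = -3101591/(155*(-1577279/11438)) = -3101591/155*(-11438/1577279) = 35475997858/244478245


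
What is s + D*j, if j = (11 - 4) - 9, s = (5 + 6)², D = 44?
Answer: 33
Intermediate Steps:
s = 121 (s = 11² = 121)
j = -2 (j = 7 - 9 = -2)
s + D*j = 121 + 44*(-2) = 121 - 88 = 33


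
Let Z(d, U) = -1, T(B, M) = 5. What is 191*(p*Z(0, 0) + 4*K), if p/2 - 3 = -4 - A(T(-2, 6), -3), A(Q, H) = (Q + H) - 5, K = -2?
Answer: -2292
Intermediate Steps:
A(Q, H) = -5 + H + Q (A(Q, H) = (H + Q) - 5 = -5 + H + Q)
p = 4 (p = 6 + 2*(-4 - (-5 - 3 + 5)) = 6 + 2*(-4 - 1*(-3)) = 6 + 2*(-4 + 3) = 6 + 2*(-1) = 6 - 2 = 4)
191*(p*Z(0, 0) + 4*K) = 191*(4*(-1) + 4*(-2)) = 191*(-4 - 8) = 191*(-12) = -2292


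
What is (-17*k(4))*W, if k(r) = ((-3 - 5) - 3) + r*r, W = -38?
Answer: 3230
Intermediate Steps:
k(r) = -11 + r² (k(r) = (-8 - 3) + r² = -11 + r²)
(-17*k(4))*W = -17*(-11 + 4²)*(-38) = -17*(-11 + 16)*(-38) = -17*5*(-38) = -85*(-38) = 3230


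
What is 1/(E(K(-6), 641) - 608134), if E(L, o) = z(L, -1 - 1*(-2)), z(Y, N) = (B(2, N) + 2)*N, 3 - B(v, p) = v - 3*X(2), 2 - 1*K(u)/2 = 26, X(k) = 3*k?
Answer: -1/608113 ≈ -1.6444e-6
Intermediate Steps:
K(u) = -48 (K(u) = 4 - 2*26 = 4 - 52 = -48)
B(v, p) = 21 - v (B(v, p) = 3 - (v - 9*2) = 3 - (v - 3*6) = 3 - (v - 18) = 3 - (-18 + v) = 3 + (18 - v) = 21 - v)
z(Y, N) = 21*N (z(Y, N) = ((21 - 1*2) + 2)*N = ((21 - 2) + 2)*N = (19 + 2)*N = 21*N)
E(L, o) = 21 (E(L, o) = 21*(-1 - 1*(-2)) = 21*(-1 + 2) = 21*1 = 21)
1/(E(K(-6), 641) - 608134) = 1/(21 - 608134) = 1/(-608113) = -1/608113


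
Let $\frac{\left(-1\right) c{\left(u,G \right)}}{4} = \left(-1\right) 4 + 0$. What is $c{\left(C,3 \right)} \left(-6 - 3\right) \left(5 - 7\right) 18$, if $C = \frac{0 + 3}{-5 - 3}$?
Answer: $5184$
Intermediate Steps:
$C = - \frac{3}{8}$ ($C = \frac{3}{-8} = 3 \left(- \frac{1}{8}\right) = - \frac{3}{8} \approx -0.375$)
$c{\left(u,G \right)} = 16$ ($c{\left(u,G \right)} = - 4 \left(\left(-1\right) 4 + 0\right) = - 4 \left(-4 + 0\right) = \left(-4\right) \left(-4\right) = 16$)
$c{\left(C,3 \right)} \left(-6 - 3\right) \left(5 - 7\right) 18 = 16 \left(-6 - 3\right) \left(5 - 7\right) 18 = 16 \left(\left(-9\right) \left(-2\right)\right) 18 = 16 \cdot 18 \cdot 18 = 288 \cdot 18 = 5184$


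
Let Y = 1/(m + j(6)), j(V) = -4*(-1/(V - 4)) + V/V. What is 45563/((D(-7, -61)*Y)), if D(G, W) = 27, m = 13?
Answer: 729008/27 ≈ 27000.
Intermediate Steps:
j(V) = 1 - 4/(4 - V) (j(V) = -4*(-1/(-4 + V)) + 1 = -4/(4 - V) + 1 = 1 - 4/(4 - V))
Y = 1/16 (Y = 1/(13 + 6/(-4 + 6)) = 1/(13 + 6/2) = 1/(13 + 6*(1/2)) = 1/(13 + 3) = 1/16 ≈ 0.062500)
45563/((D(-7, -61)*Y)) = 45563/((27*(1/16))) = 45563/(27/16) = 45563*(16/27) = 729008/27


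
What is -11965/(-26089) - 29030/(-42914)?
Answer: 635414840/559791673 ≈ 1.1351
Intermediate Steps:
-11965/(-26089) - 29030/(-42914) = -11965*(-1/26089) - 29030*(-1/42914) = 11965/26089 + 14515/21457 = 635414840/559791673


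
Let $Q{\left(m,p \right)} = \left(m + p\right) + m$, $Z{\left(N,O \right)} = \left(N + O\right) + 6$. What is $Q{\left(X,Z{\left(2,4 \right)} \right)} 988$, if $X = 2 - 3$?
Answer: $9880$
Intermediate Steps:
$X = -1$ ($X = 2 - 3 = -1$)
$Z{\left(N,O \right)} = 6 + N + O$
$Q{\left(m,p \right)} = p + 2 m$
$Q{\left(X,Z{\left(2,4 \right)} \right)} 988 = \left(\left(6 + 2 + 4\right) + 2 \left(-1\right)\right) 988 = \left(12 - 2\right) 988 = 10 \cdot 988 = 9880$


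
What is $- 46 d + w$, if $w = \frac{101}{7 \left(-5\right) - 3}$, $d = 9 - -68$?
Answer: $- \frac{134697}{38} \approx -3544.7$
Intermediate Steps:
$d = 77$ ($d = 9 + 68 = 77$)
$w = - \frac{101}{38}$ ($w = \frac{101}{-35 - 3} = \frac{101}{-38} = 101 \left(- \frac{1}{38}\right) = - \frac{101}{38} \approx -2.6579$)
$- 46 d + w = \left(-46\right) 77 - \frac{101}{38} = -3542 - \frac{101}{38} = - \frac{134697}{38}$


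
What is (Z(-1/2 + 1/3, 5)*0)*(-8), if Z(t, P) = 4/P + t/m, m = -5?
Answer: 0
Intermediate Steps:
Z(t, P) = 4/P - t/5 (Z(t, P) = 4/P + t/(-5) = 4/P + t*(-⅕) = 4/P - t/5)
(Z(-1/2 + 1/3, 5)*0)*(-8) = ((4/5 - (-1/2 + 1/3)/5)*0)*(-8) = ((4*(⅕) - (-1*½ + 1*(⅓))/5)*0)*(-8) = ((⅘ - (-½ + ⅓)/5)*0)*(-8) = ((⅘ - ⅕*(-⅙))*0)*(-8) = ((⅘ + 1/30)*0)*(-8) = ((⅚)*0)*(-8) = 0*(-8) = 0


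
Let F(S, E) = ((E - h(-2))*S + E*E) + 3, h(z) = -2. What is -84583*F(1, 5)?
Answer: -2960405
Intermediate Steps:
F(S, E) = 3 + E² + S*(2 + E) (F(S, E) = ((E - 1*(-2))*S + E*E) + 3 = ((E + 2)*S + E²) + 3 = ((2 + E)*S + E²) + 3 = (S*(2 + E) + E²) + 3 = (E² + S*(2 + E)) + 3 = 3 + E² + S*(2 + E))
-84583*F(1, 5) = -84583*(3 + 5² + 2*1 + 5*1) = -84583*(3 + 25 + 2 + 5) = -84583*35 = -2960405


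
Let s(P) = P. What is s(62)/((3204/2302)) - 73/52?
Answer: 1796939/41652 ≈ 43.142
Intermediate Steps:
s(62)/((3204/2302)) - 73/52 = 62/((3204/2302)) - 73/52 = 62/((3204*(1/2302))) - 73*1/52 = 62/(1602/1151) - 73/52 = 62*(1151/1602) - 73/52 = 35681/801 - 73/52 = 1796939/41652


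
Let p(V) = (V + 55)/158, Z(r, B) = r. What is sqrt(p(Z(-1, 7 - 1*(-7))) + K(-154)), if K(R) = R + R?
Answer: I*sqrt(1920095)/79 ≈ 17.54*I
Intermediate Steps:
K(R) = 2*R
p(V) = 55/158 + V/158 (p(V) = (55 + V)*(1/158) = 55/158 + V/158)
sqrt(p(Z(-1, 7 - 1*(-7))) + K(-154)) = sqrt((55/158 + (1/158)*(-1)) + 2*(-154)) = sqrt((55/158 - 1/158) - 308) = sqrt(27/79 - 308) = sqrt(-24305/79) = I*sqrt(1920095)/79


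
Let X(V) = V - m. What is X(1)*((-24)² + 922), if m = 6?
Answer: -7490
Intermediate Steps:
X(V) = -6 + V (X(V) = V - 1*6 = V - 6 = -6 + V)
X(1)*((-24)² + 922) = (-6 + 1)*((-24)² + 922) = -5*(576 + 922) = -5*1498 = -7490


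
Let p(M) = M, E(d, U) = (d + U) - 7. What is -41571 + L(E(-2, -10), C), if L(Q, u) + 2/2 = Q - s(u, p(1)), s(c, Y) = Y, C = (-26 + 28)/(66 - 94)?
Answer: -41592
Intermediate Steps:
E(d, U) = -7 + U + d (E(d, U) = (U + d) - 7 = -7 + U + d)
C = -1/14 (C = 2/(-28) = 2*(-1/28) = -1/14 ≈ -0.071429)
L(Q, u) = -2 + Q (L(Q, u) = -1 + (Q - 1*1) = -1 + (Q - 1) = -1 + (-1 + Q) = -2 + Q)
-41571 + L(E(-2, -10), C) = -41571 + (-2 + (-7 - 10 - 2)) = -41571 + (-2 - 19) = -41571 - 21 = -41592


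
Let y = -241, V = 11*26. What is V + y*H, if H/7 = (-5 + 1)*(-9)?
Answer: -60446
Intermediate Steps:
V = 286
H = 252 (H = 7*((-5 + 1)*(-9)) = 7*(-4*(-9)) = 7*36 = 252)
V + y*H = 286 - 241*252 = 286 - 60732 = -60446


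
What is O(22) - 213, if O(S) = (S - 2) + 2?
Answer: -191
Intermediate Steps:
O(S) = S (O(S) = (-2 + S) + 2 = S)
O(22) - 213 = 22 - 213 = -191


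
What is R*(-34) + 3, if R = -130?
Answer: 4423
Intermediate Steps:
R*(-34) + 3 = -130*(-34) + 3 = 4420 + 3 = 4423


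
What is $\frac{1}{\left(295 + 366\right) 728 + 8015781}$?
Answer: $\frac{1}{8496989} \approx 1.1769 \cdot 10^{-7}$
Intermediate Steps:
$\frac{1}{\left(295 + 366\right) 728 + 8015781} = \frac{1}{661 \cdot 728 + 8015781} = \frac{1}{481208 + 8015781} = \frac{1}{8496989}$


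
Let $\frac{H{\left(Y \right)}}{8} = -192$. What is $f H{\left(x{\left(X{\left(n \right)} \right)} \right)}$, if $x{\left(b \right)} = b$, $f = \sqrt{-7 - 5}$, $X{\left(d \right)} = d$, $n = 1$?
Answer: $- 3072 i \sqrt{3} \approx - 5320.9 i$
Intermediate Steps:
$f = 2 i \sqrt{3}$ ($f = \sqrt{-12} = 2 i \sqrt{3} \approx 3.4641 i$)
$H{\left(Y \right)} = -1536$ ($H{\left(Y \right)} = 8 \left(-192\right) = -1536$)
$f H{\left(x{\left(X{\left(n \right)} \right)} \right)} = 2 i \sqrt{3} \left(-1536\right) = - 3072 i \sqrt{3}$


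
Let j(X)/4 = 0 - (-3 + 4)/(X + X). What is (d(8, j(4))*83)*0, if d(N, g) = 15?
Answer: 0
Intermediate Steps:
j(X) = -2/X (j(X) = 4*(0 - (-3 + 4)/(X + X)) = 4*(0 - 1/(2*X)) = 4*(-1/(2*X)) = -2/X)
(d(8, j(4))*83)*0 = (15*83)*0 = 1245*0 = 0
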